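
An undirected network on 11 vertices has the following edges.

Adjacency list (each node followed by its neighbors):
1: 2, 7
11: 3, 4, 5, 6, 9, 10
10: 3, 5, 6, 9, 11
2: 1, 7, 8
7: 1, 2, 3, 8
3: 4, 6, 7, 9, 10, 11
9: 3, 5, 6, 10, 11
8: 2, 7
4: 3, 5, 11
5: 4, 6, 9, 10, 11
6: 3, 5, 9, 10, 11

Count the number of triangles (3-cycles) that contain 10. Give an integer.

9

10's neighbors: 3, 5, 6, 9, and 11.
Neighbor pairs that are themselves tied: 10–3–6; 10–3–9; 10–3–11; 10–5–6; 10–5–9; 10–5–11; 10–6–9; 10–6–11; 10–9–11. Each forms one triangle with 10, for 9 in total.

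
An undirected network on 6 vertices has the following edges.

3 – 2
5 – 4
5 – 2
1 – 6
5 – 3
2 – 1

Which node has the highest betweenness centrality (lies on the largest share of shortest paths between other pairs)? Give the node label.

2

Unnormalized betweenness of each node: 1:4, 2:6, 3:0, 4:0, 5:4, 6:0.
2 has the largest value, 6, making it the main broker — the node through which the most shortest paths run.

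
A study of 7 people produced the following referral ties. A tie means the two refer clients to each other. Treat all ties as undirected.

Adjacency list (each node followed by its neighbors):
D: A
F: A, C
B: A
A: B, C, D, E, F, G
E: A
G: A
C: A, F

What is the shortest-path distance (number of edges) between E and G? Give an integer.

2

One shortest route is E – A – G, which uses 2 edges, and E and G are not directly tied, so nothing shorter exists. So d(E,G) = 2.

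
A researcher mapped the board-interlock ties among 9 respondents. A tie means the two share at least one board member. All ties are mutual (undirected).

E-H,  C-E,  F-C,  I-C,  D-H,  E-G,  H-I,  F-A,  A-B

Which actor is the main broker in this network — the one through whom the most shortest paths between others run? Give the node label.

Unnormalized betweenness of each node: A:7, B:0, C:16, D:0, E:11, F:12, G:0, H:8, I:4.
C has the largest value, 16, making it the main broker — the node through which the most shortest paths run.

C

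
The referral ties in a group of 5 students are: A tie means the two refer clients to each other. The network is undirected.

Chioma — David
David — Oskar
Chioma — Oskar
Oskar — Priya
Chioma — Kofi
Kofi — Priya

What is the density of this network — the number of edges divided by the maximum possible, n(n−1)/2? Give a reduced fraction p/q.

There are 6 edges and 5 nodes, so the maximum possible is C(5,2) = 10.
Density = 6/10 = 3/5.

3/5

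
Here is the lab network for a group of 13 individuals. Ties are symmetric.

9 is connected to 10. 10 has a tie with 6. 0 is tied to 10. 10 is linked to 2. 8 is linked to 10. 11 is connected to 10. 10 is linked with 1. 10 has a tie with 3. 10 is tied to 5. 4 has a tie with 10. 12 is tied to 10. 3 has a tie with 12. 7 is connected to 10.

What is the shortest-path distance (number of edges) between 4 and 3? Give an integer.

2

One shortest route is 4 – 10 – 3, which uses 2 edges, and 4 and 3 are not directly tied, so nothing shorter exists. So d(4,3) = 2.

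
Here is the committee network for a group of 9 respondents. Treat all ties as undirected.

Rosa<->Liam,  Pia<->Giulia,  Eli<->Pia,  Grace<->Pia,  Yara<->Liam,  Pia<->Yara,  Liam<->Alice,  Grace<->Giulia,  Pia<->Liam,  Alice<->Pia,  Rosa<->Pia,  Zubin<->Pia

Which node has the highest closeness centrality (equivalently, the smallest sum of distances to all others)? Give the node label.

Farness (sum of distances to all others) for each node — Alice:14, Eli:15, Giulia:14, Grace:14, Liam:12, Pia:8, Rosa:14, Yara:14, Zubin:15.
The smallest farness is 8, for Pia, so Pia has the highest closeness.

Pia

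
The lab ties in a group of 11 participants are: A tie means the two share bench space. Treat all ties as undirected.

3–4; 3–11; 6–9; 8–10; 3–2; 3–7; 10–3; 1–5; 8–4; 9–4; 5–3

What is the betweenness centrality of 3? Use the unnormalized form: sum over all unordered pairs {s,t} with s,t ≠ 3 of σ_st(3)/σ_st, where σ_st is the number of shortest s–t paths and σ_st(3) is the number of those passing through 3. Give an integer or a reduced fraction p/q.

Pairs whose geodesics pass through 3 — 4–1: 1; 4–11: 1; 4–2: 1; 4–7: 1; 4–10: 1/2; 4–5: 1; 1–11: 1; 1–2: 1; 1–7: 1; 1–8: 2/2; 1–10: 1; 1–9: 1; 1–6: 1; 11–2: 1 … (+23 more pairs).
All other pairs contribute 0.
Summing the contributions gives betweenness(3) = 71/2.

71/2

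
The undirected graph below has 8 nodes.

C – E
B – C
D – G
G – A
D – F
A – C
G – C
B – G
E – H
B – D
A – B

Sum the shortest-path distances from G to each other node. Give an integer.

Distances from G: A:1, B:1, C:1, D:1, E:2, F:2, H:3.
Sum = 1 + 1 + 1 + 1 + 2 + 2 + 3 = 11.

11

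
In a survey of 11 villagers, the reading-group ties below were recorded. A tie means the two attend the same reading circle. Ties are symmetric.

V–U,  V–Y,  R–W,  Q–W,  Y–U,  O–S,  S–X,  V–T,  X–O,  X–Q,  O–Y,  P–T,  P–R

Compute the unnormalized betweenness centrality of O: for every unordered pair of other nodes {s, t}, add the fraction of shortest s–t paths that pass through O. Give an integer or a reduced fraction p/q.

Pairs whose geodesics pass through O — P–S: 1/2; T–S: 1; T–X: 1; V–S: 1; V–X: 1; V–Q: 1; U–S: 1; U–X: 1; U–Q: 1; U–W: 1/2; Y–S: 1; Y–X: 1; Y–Q: 1; Y–W: 1.
All other pairs contribute 0.
Summing the contributions gives betweenness(O) = 13.

13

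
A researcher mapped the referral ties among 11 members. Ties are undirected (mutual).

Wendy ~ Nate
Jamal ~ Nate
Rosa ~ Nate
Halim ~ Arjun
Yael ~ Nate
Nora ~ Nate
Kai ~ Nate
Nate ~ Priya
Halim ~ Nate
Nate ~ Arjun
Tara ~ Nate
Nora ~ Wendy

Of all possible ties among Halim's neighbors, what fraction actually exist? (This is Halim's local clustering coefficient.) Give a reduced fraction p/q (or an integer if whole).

Halim's neighbors: Arjun and Nate (k = 2).
Possible neighbor pairs: C(2,2) = 1. Edges among them: Arjun–Nate → e = 1.
Clustering(Halim) = 1/1.

1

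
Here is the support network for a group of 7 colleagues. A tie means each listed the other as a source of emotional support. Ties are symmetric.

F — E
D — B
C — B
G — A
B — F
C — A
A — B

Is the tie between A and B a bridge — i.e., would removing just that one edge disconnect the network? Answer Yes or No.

Even without that edge, A still reaches B via A – C – B, so the network stays connected. Not a bridge.

No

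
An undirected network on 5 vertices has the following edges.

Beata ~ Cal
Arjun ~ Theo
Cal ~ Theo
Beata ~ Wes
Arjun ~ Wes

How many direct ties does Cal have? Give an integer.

Cal is directly tied to Beata and Theo. That is 2 neighbors, so the degree of Cal is 2.

2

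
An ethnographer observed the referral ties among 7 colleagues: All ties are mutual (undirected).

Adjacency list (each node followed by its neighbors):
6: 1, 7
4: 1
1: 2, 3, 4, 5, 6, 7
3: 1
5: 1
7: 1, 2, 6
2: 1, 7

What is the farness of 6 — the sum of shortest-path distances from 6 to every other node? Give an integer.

Distances from 6: 1:1, 2:2, 3:2, 4:2, 5:2, 7:1.
Sum = 1 + 2 + 2 + 2 + 2 + 1 = 10.

10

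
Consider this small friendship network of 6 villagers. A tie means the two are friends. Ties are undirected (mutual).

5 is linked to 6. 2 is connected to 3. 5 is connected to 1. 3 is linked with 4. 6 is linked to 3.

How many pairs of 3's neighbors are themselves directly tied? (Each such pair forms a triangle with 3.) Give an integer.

0

3's neighbors are 2, 4, and 6, but none of them are tied to each other, so no triangle contains 3.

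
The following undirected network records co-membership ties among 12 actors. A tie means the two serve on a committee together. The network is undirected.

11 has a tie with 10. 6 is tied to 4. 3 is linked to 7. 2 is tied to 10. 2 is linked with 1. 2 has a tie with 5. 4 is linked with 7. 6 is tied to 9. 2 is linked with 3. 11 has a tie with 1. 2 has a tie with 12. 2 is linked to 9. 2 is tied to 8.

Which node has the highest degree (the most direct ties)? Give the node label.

2

Degrees — 1:2, 2:7, 3:2, 4:2, 5:1, 6:2, 7:2, 8:1, 9:2, 10:2, 11:2, 12:1.
The maximum is 7, attained only by 2.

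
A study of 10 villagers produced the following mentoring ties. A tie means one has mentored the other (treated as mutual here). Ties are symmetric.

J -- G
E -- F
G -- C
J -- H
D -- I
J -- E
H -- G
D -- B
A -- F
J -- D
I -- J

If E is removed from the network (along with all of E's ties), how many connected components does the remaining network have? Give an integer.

2

Without E, the remaining ties split the others into: {A, F}; {B, C, D, G, H, I, J}.
That's 2 separate components.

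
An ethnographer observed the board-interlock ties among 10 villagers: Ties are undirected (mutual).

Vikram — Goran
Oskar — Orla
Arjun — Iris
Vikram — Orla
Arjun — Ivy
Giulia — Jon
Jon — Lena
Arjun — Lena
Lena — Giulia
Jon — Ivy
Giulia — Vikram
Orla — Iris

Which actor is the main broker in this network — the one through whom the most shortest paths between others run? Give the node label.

Vikram

Unnormalized betweenness of each node: Arjun:7, Giulia:10, Goran:0, Iris:6, Ivy:1, Jon:7/2, Lena:7/2, Orla:23/2, Oskar:0, Vikram:27/2.
Vikram has the largest value, 27/2, making it the main broker — the node through which the most shortest paths run.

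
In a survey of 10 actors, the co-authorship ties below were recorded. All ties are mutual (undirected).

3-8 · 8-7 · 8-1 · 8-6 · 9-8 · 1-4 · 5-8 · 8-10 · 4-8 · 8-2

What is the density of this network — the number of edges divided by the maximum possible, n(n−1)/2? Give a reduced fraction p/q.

There are 10 edges and 10 nodes, so the maximum possible is C(10,2) = 45.
Density = 10/45 = 2/9.

2/9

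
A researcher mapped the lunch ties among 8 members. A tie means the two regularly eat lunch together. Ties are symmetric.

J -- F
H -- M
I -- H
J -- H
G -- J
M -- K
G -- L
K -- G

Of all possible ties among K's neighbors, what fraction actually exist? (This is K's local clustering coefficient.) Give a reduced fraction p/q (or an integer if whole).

K's neighbors: G and M (k = 2).
Possible neighbor pairs: C(2,2) = 1. Edges among them: none → e = 0.
Clustering(K) = 0/1.

0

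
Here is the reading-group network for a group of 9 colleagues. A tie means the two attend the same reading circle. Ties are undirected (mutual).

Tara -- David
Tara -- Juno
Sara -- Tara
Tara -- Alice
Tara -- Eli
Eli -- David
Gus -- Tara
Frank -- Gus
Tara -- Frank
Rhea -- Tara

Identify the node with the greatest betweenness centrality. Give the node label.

Tara

Unnormalized betweenness of each node: Alice:0, David:0, Eli:0, Frank:0, Gus:0, Juno:0, Rhea:0, Sara:0, Tara:26.
Tara has the largest value, 26, making it the main broker — the node through which the most shortest paths run.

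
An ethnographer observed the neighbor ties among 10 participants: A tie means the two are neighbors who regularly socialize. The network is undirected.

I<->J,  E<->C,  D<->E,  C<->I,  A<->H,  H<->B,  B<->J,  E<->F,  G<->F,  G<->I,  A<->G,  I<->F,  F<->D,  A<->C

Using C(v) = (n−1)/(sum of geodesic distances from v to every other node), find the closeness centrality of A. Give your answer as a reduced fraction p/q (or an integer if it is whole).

Distances from A: B:2, C:1, D:3, E:2, F:2, G:1, H:1, I:2, J:3. Sum = 17.
n = 10, so closeness = 9/17.

9/17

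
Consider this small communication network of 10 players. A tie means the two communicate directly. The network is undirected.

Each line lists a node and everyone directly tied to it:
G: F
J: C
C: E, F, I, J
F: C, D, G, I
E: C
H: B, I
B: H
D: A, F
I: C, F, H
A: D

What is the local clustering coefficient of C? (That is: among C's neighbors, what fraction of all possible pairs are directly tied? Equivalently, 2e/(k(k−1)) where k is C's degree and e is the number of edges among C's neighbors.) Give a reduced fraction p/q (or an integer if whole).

1/6

C's neighbors: E, F, I, and J (k = 4).
Possible neighbor pairs: C(4,2) = 6. Edges among them: F–I → e = 1.
Clustering(C) = 1/6.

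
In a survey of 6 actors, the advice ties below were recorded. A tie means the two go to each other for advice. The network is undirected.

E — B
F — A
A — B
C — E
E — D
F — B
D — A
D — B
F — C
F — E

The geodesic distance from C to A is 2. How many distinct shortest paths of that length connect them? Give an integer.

1

The shortest distance is 2, and the only length-2 path is C–F–A. So there is exactly 1 shortest path.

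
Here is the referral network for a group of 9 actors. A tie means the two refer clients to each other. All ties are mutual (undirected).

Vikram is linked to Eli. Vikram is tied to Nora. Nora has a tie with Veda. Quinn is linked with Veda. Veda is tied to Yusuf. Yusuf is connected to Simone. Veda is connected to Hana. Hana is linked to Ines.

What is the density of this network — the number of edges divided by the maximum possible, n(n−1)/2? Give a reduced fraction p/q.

There are 8 edges and 9 nodes, so the maximum possible is C(9,2) = 36.
Density = 8/36 = 2/9.

2/9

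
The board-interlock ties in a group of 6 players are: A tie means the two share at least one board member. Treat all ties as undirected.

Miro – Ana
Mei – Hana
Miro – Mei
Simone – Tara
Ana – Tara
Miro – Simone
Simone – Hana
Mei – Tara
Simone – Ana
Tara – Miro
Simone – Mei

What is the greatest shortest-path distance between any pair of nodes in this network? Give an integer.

2

Eccentricity of each node (its greatest distance to any other): Ana:2, Hana:2, Mei:2, Miro:2, Simone:1, Tara:2.
The maximum eccentricity is 2, realized for instance by the pair Mei–Ana via Mei – Miro – Ana. So the diameter is 2.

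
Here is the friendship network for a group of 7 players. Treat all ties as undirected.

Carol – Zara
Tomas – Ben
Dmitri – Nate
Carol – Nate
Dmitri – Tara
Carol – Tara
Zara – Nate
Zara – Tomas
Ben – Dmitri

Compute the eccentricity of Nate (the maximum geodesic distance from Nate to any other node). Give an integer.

2

Distances from Nate: Ben:2, Carol:1, Dmitri:1, Tara:2, Tomas:2, Zara:1.
The largest is 2 (to Tomas, Ben, and Tara), so the eccentricity of Nate is 2.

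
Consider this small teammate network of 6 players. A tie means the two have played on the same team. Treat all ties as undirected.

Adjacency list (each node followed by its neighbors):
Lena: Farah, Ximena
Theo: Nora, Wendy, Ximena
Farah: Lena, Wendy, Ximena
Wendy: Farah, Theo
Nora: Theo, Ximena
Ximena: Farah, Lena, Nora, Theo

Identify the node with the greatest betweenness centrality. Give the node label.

Ximena

Unnormalized betweenness of each node: Farah:3/2, Lena:0, Nora:0, Theo:3/2, Wendy:1/2, Ximena:7/2.
Ximena has the largest value, 7/2, making it the main broker — the node through which the most shortest paths run.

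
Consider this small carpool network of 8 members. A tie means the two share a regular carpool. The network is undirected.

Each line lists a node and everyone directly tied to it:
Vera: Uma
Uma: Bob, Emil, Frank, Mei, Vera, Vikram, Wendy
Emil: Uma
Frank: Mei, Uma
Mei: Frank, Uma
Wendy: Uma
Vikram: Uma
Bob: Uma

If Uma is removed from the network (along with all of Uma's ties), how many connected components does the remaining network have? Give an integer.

6

Without Uma, the remaining ties split the others into: {Bob}; {Emil}; {Frank, Mei}; {Vikram}; {Vera}; {Wendy}.
That's 6 separate components.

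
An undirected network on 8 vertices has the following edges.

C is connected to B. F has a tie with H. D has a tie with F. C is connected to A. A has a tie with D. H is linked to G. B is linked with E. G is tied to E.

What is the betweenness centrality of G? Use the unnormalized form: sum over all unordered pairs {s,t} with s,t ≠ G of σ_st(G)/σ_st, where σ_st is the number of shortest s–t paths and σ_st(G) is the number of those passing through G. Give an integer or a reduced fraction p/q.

Pairs whose geodesics pass through G — D–E: 1/2; F–E: 1; F–B: 1/2; H–E: 1; H–B: 1; H–C: 1/2.
All other pairs contribute 0.
Summing the contributions gives betweenness(G) = 9/2.

9/2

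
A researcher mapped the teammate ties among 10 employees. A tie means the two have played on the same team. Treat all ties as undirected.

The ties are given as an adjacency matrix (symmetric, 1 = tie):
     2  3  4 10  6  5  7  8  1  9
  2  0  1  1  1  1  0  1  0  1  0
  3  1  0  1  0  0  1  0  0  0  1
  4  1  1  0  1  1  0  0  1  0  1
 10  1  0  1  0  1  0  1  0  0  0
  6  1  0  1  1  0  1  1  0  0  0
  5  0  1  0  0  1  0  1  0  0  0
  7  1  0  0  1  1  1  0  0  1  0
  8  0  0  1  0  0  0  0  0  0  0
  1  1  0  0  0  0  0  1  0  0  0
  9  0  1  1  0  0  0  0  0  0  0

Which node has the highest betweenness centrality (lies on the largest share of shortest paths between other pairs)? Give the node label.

4

Unnormalized betweenness of each node: 1:0, 2:37/5, 3:56/15, 4:373/30, 5:31/30, 6:27/10, 7:17/6, 8:0, 9:0, 10:13/15.
4 has the largest value, 373/30, making it the main broker — the node through which the most shortest paths run.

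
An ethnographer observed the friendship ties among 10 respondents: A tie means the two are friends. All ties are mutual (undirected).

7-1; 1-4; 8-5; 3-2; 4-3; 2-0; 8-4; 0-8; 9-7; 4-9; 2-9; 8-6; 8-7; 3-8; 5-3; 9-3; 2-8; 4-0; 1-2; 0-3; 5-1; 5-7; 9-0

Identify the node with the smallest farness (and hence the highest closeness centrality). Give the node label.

8

Farness (sum of distances to all others) for each node — 0:13, 1:15, 2:13, 3:12, 4:13, 5:14, 6:19, 7:14, 8:11, 9:14.
The smallest farness is 11, for 8, so 8 has the highest closeness.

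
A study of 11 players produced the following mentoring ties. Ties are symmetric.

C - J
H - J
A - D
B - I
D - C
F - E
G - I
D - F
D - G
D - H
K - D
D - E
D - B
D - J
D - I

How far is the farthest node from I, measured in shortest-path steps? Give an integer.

Distances from I: A:2, B:1, C:2, D:1, E:2, F:2, G:1, H:2, J:2, K:2.
The largest is 2 (to C, K, A, F, E, H, and J), so the eccentricity of I is 2.

2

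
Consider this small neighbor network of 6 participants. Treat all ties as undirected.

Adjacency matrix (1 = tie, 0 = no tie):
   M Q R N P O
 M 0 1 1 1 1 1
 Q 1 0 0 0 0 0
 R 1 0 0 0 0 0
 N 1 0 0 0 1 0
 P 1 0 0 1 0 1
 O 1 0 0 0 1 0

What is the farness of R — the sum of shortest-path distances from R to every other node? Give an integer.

Distances from R: M:1, N:2, O:2, P:2, Q:2.
Sum = 1 + 2 + 2 + 2 + 2 = 9.

9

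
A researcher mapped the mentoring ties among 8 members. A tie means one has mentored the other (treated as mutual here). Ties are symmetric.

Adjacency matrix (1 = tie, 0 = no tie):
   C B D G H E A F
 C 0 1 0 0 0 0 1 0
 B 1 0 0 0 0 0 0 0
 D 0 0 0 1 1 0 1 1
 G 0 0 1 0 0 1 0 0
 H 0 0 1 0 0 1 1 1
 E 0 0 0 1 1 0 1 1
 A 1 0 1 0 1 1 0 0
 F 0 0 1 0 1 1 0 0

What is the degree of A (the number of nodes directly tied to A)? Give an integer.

A is directly tied to C, D, E, and H. That is 4 neighbors, so the degree of A is 4.

4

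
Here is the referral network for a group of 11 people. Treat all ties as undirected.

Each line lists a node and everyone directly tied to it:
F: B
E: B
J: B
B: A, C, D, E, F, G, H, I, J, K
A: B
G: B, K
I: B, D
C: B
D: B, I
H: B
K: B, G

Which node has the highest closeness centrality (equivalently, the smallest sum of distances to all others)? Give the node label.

B

Farness (sum of distances to all others) for each node — A:19, B:10, C:19, D:18, E:19, F:19, G:18, H:19, I:18, J:19, K:18.
The smallest farness is 10, for B, so B has the highest closeness.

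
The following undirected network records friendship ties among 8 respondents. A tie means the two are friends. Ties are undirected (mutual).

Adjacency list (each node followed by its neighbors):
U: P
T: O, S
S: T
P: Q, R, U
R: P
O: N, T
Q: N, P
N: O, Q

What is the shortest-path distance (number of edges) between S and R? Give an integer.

6

One shortest route is S – T – O – N – Q – P – R, which uses 6 edges, and at distance 5 from S we only reach {P}, which does not include R. So d(S,R) = 6.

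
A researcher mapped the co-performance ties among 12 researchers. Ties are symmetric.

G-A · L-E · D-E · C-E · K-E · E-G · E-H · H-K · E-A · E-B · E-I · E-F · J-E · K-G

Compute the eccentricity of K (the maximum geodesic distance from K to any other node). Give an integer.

2

Distances from K: A:2, B:2, C:2, D:2, E:1, F:2, G:1, H:1, I:2, J:2, L:2.
The largest is 2 (to F, J, C, A, L, I, B, and D), so the eccentricity of K is 2.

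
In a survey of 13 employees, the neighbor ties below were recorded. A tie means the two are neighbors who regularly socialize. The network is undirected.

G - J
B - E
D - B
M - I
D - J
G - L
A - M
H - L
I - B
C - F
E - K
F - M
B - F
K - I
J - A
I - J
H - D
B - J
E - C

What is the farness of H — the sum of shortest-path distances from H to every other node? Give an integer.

Distances from H: A:3, B:2, C:4, D:1, E:3, F:3, G:2, I:3, J:2, K:4, L:1, M:4.
Sum = 3 + 2 + 4 + 1 + 3 + 3 + 2 + 3 + 2 + 4 + 1 + 4 = 32.

32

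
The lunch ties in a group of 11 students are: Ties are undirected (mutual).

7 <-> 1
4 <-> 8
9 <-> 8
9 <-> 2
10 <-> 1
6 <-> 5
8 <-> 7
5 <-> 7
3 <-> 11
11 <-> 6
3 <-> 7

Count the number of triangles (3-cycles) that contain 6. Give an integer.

0

6's neighbors are 5 and 11, but none of them are tied to each other, so no triangle contains 6.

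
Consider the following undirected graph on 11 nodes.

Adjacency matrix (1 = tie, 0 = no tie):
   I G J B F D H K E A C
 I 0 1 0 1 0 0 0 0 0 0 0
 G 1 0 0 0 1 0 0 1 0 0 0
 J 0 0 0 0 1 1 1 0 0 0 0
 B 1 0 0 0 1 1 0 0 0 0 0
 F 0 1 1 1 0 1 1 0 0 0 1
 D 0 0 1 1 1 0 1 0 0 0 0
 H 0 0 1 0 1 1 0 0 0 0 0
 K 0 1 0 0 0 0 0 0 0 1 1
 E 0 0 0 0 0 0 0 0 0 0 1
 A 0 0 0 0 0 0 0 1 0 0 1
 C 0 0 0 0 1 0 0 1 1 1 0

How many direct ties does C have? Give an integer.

4

C is directly tied to A, E, F, and K. That is 4 neighbors, so the degree of C is 4.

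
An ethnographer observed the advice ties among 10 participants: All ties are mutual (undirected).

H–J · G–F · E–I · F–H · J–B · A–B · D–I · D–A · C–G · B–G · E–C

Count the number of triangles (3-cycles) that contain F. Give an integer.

0

F's neighbors are G and H, but none of them are tied to each other, so no triangle contains F.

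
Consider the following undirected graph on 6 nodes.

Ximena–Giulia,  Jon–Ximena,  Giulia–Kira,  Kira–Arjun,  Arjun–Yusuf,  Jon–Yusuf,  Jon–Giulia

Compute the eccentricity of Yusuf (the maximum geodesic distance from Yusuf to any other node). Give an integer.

2

Distances from Yusuf: Arjun:1, Giulia:2, Jon:1, Kira:2, Ximena:2.
The largest is 2 (to Kira, Ximena, and Giulia), so the eccentricity of Yusuf is 2.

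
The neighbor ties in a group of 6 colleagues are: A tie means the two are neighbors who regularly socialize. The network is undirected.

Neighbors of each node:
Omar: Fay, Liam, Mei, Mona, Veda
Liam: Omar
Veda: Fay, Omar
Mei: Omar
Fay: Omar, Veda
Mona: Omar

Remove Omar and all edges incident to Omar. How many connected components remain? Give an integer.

4

Without Omar, the remaining ties split the others into: {Mona}; {Mei}; {Fay, Veda}; {Liam}.
That's 4 separate components.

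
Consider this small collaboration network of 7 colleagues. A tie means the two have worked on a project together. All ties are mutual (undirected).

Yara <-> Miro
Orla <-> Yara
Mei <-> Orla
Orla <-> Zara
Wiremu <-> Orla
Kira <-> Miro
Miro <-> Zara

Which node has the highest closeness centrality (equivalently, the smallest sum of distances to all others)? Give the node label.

Orla

Farness (sum of distances to all others) for each node — Kira:16, Mei:14, Miro:11, Orla:9, Wiremu:14, Yara:10, Zara:10.
The smallest farness is 9, for Orla, so Orla has the highest closeness.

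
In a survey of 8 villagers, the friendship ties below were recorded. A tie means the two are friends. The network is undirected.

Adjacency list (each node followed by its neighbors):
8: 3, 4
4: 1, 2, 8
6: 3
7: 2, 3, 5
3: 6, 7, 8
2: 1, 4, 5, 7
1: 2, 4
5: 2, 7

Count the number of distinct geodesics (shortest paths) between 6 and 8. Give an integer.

1

The shortest distance is 2, and the only length-2 path is 6–3–8. So there is exactly 1 shortest path.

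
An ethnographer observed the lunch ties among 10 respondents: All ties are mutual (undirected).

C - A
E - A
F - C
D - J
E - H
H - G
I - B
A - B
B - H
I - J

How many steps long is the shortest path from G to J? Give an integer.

4

One shortest route is G – H – B – I – J, which uses 4 edges, and at distance 3 from G we only reach {A, I}, which does not include J. So d(G,J) = 4.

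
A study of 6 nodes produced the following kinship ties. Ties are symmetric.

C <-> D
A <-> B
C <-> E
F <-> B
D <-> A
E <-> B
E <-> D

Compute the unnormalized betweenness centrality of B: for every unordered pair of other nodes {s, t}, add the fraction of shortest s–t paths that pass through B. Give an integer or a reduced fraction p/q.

9/2

Pairs whose geodesics pass through B — A–F: 1; A–E: 1/2; D–F: 2/2; F–E: 1; F–C: 1.
All other pairs contribute 0.
Summing the contributions gives betweenness(B) = 9/2.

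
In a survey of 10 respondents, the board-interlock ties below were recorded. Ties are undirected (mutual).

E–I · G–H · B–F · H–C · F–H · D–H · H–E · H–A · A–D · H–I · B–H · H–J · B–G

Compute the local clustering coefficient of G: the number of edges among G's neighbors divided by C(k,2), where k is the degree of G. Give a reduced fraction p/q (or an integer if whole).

G's neighbors: B and H (k = 2).
Possible neighbor pairs: C(2,2) = 1. Edges among them: B–H → e = 1.
Clustering(G) = 1/1.

1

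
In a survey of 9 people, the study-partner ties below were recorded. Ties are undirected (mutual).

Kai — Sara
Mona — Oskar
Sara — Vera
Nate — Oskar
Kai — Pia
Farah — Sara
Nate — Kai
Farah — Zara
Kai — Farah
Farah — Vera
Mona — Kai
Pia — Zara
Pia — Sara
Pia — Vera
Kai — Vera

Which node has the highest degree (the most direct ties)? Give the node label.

Kai

Degrees — Farah:4, Kai:6, Mona:2, Nate:2, Oskar:2, Pia:4, Sara:4, Vera:4, Zara:2.
The maximum is 6, attained only by Kai.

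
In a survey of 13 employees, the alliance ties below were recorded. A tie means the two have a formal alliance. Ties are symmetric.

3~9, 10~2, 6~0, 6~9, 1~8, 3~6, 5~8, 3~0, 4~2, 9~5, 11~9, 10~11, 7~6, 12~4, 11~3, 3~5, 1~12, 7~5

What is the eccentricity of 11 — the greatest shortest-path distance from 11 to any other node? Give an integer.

Distances from 11: 0:2, 1:4, 2:2, 3:1, 4:3, 5:2, 6:2, 7:3, 8:3, 9:1, 10:1, 12:4.
The largest is 4 (to 1 and 12), so the eccentricity of 11 is 4.

4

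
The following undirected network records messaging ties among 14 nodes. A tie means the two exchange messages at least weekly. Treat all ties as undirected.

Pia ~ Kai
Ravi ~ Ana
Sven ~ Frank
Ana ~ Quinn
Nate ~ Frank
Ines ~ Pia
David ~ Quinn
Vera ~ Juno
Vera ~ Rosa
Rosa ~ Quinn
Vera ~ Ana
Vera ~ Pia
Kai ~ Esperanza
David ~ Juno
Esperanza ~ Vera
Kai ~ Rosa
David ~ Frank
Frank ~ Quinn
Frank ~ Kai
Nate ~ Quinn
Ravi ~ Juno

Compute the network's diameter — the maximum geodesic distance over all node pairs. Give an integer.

Eccentricity of each node (its greatest distance to any other): Ana:3, David:4, Esperanza:3, Frank:3, Ines:4, Juno:3, Kai:4, Nate:4, Pia:3, Quinn:4, Ravi:4, Rosa:3, Sven:4, Vera:4.
The maximum eccentricity is 4, realized for instance by the pair Ines–David via Ines – Pia – Vera – Juno – David. So the diameter is 4.

4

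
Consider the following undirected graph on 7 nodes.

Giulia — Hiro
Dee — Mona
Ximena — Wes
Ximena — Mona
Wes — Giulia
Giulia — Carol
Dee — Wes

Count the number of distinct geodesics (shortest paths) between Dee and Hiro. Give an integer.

1

The shortest distance is 3, and the only length-3 path is Dee–Wes–Giulia–Hiro. So there is exactly 1 shortest path.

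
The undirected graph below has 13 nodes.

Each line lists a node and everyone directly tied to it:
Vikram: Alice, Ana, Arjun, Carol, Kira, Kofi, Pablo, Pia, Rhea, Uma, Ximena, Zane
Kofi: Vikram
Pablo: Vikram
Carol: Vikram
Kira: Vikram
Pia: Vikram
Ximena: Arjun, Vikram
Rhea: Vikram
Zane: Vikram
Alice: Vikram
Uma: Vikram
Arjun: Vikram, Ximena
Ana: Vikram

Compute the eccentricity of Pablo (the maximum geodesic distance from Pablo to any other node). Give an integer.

Distances from Pablo: Alice:2, Ana:2, Arjun:2, Carol:2, Kira:2, Kofi:2, Pia:2, Rhea:2, Uma:2, Vikram:1, Ximena:2, Zane:2.
The largest is 2 (to Pia, Zane, Kira, Ximena, Alice, Carol, Ana, Arjun, Uma, Kofi, and Rhea), so the eccentricity of Pablo is 2.

2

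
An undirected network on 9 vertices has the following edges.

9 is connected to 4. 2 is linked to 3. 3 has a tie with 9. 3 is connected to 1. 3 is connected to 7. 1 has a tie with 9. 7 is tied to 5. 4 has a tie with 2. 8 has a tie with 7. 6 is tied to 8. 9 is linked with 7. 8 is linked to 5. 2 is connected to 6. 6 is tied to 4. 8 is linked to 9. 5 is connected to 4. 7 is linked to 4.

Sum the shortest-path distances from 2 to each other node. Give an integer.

Distances from 2: 1:2, 3:1, 4:1, 5:2, 6:1, 7:2, 8:2, 9:2.
Sum = 2 + 1 + 1 + 2 + 1 + 2 + 2 + 2 = 13.

13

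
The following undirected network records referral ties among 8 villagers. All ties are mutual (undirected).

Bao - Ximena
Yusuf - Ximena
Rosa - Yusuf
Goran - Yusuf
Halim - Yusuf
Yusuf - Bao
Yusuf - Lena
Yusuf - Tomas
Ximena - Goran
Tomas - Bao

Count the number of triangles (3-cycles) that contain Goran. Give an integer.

Goran's neighbors: Ximena and Yusuf.
Neighbor pairs that are themselves tied: Goran–Ximena–Yusuf. Each forms one triangle with Goran, for 1 in total.

1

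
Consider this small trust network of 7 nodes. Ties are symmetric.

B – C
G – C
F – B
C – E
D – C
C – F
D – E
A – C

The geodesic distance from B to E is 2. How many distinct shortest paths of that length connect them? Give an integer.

The shortest distance is 2, and the only length-2 path is B–C–E. So there is exactly 1 shortest path.

1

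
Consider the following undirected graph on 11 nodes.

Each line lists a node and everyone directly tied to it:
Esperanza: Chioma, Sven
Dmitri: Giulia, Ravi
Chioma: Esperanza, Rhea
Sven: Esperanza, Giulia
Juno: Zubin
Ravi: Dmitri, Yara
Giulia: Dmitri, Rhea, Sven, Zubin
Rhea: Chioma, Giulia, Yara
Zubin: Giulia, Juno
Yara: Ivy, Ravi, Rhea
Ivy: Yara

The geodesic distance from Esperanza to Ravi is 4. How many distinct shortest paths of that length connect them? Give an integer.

The shortest distance is 4. The length-4 paths are: Esperanza–Chioma–Rhea–Yara–Ravi; Esperanza–Sven–Giulia–Dmitri–Ravi.
That gives 2 distinct shortest paths.

2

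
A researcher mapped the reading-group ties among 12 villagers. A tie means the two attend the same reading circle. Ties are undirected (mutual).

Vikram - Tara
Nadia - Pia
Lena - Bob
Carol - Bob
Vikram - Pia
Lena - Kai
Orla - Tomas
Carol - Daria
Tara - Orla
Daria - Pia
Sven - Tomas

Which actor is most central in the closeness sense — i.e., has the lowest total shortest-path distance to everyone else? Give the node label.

Pia

Farness (sum of distances to all others) for each node — Bob:43, Carol:37, Daria:33, Kai:61, Lena:51, Nadia:41, Orla:43, Pia:31, Sven:61, Tara:37, Tomas:51, Vikram:33.
The smallest farness is 31, for Pia, so Pia has the highest closeness.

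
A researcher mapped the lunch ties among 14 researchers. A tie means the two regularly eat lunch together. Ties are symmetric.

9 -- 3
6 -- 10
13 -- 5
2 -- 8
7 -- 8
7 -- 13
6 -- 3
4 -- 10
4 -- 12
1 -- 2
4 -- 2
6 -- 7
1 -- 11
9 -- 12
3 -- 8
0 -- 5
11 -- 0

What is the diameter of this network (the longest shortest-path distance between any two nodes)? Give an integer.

6

Eccentricity of each node (its greatest distance to any other): 0:6, 1:4, 2:4, 3:5, 4:5, 5:6, 6:5, 7:4, 8:4, 9:6, 10:5, 11:5, 12:6, 13:5.
The maximum eccentricity is 6, realized for instance by the pair 5–12 via 5 – 13 – 7 – 6 – 3 – 9 – 12. So the diameter is 6.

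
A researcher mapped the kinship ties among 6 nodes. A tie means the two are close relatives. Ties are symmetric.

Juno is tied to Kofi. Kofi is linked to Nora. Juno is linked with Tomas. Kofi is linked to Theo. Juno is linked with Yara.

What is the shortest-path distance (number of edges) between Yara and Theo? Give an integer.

3

One shortest route is Yara – Juno – Kofi – Theo, which uses 3 edges, and at distance 2 from Yara we only reach {Kofi, Tomas}, which does not include Theo. So d(Yara,Theo) = 3.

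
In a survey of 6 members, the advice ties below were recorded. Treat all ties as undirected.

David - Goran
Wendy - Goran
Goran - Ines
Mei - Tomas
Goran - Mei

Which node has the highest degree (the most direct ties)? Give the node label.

Degrees — David:1, Goran:4, Ines:1, Mei:2, Tomas:1, Wendy:1.
The maximum is 4, attained only by Goran.

Goran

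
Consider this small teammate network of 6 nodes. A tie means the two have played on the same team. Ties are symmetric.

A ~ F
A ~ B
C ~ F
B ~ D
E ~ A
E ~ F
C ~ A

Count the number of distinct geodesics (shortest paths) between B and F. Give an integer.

1

The shortest distance is 2, and the only length-2 path is B–A–F. So there is exactly 1 shortest path.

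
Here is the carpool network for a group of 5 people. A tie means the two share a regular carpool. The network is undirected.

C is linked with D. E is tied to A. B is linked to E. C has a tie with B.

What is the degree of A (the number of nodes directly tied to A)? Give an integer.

A is directly tied to E. That is 1 neighbor, so the degree of A is 1.

1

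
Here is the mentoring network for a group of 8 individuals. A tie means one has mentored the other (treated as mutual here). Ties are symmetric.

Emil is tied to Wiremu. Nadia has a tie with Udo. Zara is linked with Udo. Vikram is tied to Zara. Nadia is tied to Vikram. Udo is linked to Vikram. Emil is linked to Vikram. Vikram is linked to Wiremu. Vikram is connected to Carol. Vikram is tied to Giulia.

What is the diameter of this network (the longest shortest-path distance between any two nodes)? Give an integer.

2

Eccentricity of each node (its greatest distance to any other): Carol:2, Emil:2, Giulia:2, Nadia:2, Udo:2, Vikram:1, Wiremu:2, Zara:2.
The maximum eccentricity is 2, realized for instance by the pair Udo–Wiremu via Udo – Vikram – Wiremu. So the diameter is 2.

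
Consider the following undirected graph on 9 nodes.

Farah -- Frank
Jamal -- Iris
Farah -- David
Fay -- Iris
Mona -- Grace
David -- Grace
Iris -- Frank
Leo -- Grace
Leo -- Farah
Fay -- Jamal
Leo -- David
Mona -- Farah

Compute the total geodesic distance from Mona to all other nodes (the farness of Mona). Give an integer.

Distances from Mona: David:2, Farah:1, Fay:4, Frank:2, Grace:1, Iris:3, Jamal:4, Leo:2.
Sum = 2 + 1 + 4 + 2 + 1 + 3 + 4 + 2 = 19.

19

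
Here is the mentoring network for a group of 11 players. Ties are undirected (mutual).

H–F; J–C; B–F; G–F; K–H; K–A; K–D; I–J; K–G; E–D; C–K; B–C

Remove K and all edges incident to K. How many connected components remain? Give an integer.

Without K, the remaining ties split the others into: {D, E}; {B, C, F, G, H, I, J}; {A}.
That's 3 separate components.

3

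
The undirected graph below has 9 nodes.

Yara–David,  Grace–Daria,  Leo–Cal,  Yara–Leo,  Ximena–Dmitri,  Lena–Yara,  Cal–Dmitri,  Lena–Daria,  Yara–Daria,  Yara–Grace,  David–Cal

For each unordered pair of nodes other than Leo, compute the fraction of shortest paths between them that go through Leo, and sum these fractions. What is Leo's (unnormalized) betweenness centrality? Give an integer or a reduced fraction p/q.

Pairs whose geodesics pass through Leo — Cal–Lena: 1/2; Cal–Grace: 1/2; Cal–Yara: 1/2; Cal–Daria: 1/2; Lena–Dmitri: 1/2; Lena–Ximena: 1/2; Grace–Dmitri: 1/2; Grace–Ximena: 1/2; Yara–Dmitri: 1/2; Yara–Ximena: 1/2; Dmitri–Daria: 1/2; Ximena–Daria: 1/2.
All other pairs contribute 0.
Summing the contributions gives betweenness(Leo) = 6.

6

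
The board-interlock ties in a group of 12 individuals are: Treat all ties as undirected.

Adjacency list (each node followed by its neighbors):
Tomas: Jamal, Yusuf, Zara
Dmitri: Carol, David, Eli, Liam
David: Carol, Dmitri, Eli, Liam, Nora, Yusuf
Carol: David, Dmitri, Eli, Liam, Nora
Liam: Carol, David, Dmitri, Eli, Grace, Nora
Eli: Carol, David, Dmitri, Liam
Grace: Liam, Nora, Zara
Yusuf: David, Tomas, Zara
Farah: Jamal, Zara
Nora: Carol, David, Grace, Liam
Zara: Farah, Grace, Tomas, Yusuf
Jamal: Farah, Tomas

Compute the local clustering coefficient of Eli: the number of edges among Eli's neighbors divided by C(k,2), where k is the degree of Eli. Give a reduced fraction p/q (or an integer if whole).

Eli's neighbors: Carol, David, Dmitri, and Liam (k = 4).
Possible neighbor pairs: C(4,2) = 6. Edges among them: Carol–David, Carol–Dmitri, Carol–Liam, David–Dmitri, David–Liam, Dmitri–Liam → e = 6.
Clustering(Eli) = 6/6 = 1.

1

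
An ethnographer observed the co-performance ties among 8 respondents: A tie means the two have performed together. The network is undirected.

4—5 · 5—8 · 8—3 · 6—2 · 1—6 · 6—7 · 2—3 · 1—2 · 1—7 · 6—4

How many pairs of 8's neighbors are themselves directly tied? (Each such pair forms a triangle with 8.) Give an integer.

8's neighbors are 3 and 5, but none of them are tied to each other, so no triangle contains 8.

0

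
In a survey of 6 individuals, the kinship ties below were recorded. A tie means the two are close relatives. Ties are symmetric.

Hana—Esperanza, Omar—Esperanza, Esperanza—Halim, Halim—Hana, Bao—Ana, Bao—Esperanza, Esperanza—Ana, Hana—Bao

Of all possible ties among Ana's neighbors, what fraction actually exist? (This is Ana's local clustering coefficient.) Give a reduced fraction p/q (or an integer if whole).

1

Ana's neighbors: Bao and Esperanza (k = 2).
Possible neighbor pairs: C(2,2) = 1. Edges among them: Bao–Esperanza → e = 1.
Clustering(Ana) = 1/1.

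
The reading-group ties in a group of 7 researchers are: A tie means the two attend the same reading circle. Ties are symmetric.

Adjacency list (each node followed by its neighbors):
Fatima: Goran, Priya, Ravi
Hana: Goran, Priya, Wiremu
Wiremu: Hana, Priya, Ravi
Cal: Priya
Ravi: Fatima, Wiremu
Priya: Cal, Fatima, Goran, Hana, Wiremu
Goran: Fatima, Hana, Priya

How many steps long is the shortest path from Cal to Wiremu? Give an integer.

2

One shortest route is Cal – Priya – Wiremu, which uses 2 edges, and Cal and Wiremu are not directly tied, so nothing shorter exists. So d(Cal,Wiremu) = 2.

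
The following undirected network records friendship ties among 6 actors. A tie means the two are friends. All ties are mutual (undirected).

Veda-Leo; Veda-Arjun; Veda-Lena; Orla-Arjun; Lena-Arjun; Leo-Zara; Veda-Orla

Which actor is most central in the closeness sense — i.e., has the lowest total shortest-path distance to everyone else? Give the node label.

Farness (sum of distances to all others) for each node — Arjun:8, Lena:9, Leo:8, Orla:9, Veda:6, Zara:12.
The smallest farness is 6, for Veda, so Veda has the highest closeness.

Veda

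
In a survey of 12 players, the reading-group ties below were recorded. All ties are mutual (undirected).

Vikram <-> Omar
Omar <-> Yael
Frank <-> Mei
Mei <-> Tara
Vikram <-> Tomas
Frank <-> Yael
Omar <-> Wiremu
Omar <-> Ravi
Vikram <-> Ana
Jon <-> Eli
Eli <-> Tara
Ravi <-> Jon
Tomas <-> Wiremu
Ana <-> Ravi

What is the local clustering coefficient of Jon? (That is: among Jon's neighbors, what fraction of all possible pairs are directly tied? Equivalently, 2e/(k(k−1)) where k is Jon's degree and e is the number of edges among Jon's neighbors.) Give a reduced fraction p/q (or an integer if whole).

0

Jon's neighbors: Eli and Ravi (k = 2).
Possible neighbor pairs: C(2,2) = 1. Edges among them: none → e = 0.
Clustering(Jon) = 0/1.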